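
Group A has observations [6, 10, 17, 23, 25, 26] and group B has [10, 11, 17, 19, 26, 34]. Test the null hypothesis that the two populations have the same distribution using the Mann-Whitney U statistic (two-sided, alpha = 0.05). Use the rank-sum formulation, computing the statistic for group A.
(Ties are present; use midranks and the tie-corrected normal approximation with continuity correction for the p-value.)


Step 1: Combine and sort all 12 observations; assign midranks.
sorted (value, group): (6,X), (10,X), (10,Y), (11,Y), (17,X), (17,Y), (19,Y), (23,X), (25,X), (26,X), (26,Y), (34,Y)
ranks: 6->1, 10->2.5, 10->2.5, 11->4, 17->5.5, 17->5.5, 19->7, 23->8, 25->9, 26->10.5, 26->10.5, 34->12
Step 2: Rank sum for X: R1 = 1 + 2.5 + 5.5 + 8 + 9 + 10.5 = 36.5.
Step 3: U_X = R1 - n1(n1+1)/2 = 36.5 - 6*7/2 = 36.5 - 21 = 15.5.
       U_Y = n1*n2 - U_X = 36 - 15.5 = 20.5.
Step 4: Ties are present, so use the tie-corrected normal approximation (with continuity correction) for the p-value.
Step 5: p-value = 0.747491; compare to alpha = 0.05. fail to reject H0.

U_X = 15.5, p = 0.747491, fail to reject H0 at alpha = 0.05.


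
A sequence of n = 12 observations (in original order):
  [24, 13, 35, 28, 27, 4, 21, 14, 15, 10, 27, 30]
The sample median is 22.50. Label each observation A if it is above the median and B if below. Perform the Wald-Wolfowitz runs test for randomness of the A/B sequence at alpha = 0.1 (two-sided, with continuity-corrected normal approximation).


Step 1: Compute median = 22.50; label A = above, B = below.
Labels in order: ABAAABBBBBAA  (n_A = 6, n_B = 6)
Step 2: Count runs R = 5.
Step 3: Under H0 (random ordering), E[R] = 2*n_A*n_B/(n_A+n_B) + 1 = 2*6*6/12 + 1 = 7.0000.
        Var[R] = 2*n_A*n_B*(2*n_A*n_B - n_A - n_B) / ((n_A+n_B)^2 * (n_A+n_B-1)) = 4320/1584 = 2.7273.
        SD[R] = 1.6514.
Step 4: Continuity-corrected z = (R + 0.5 - E[R]) / SD[R] = (5 + 0.5 - 7.0000) / 1.6514 = -0.9083.
Step 5: Two-sided p-value via normal approximation = 2*(1 - Phi(|z|)) = 0.363722.
Step 6: alpha = 0.1. fail to reject H0.

R = 5, z = -0.9083, p = 0.363722, fail to reject H0.


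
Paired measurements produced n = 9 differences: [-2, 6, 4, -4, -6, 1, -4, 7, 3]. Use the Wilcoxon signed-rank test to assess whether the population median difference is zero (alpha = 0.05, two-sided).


Step 1: Drop any zero differences (none here) and take |d_i|.
|d| = [2, 6, 4, 4, 6, 1, 4, 7, 3]
Step 2: Midrank |d_i| (ties get averaged ranks).
ranks: |2|->2, |6|->7.5, |4|->5, |4|->5, |6|->7.5, |1|->1, |4|->5, |7|->9, |3|->3
Step 3: Attach original signs; sum ranks with positive sign and with negative sign.
W+ = 7.5 + 5 + 1 + 9 + 3 = 25.5
W- = 2 + 5 + 7.5 + 5 = 19.5
(Check: W+ + W- = 45 should equal n(n+1)/2 = 45.)
Step 4: Test statistic W = min(W+, W-) = 19.5.
Step 5: Ties in |d|, so use the tie-corrected normal approximation.
        E[W] = n(n+1)/4 = 9*10/4 = 22.5.
        Tie groups: |d|=4 (t=3), |d|=6 (t=2); sum(t^3 - t) = 30.
        Var[W] = n(n+1)(2n+1)/24 - sum(t^3-t)/48 = 1710/24 - 30/48 = 70.625.
        z = (W - E[W]) / sqrt(Var[W]) = (19.5 - 22.5) / 8.4039 = -0.3570.
        Two-sided p = 2*Phi(z) = 0.721108.
Step 6: alpha = 0.05. fail to reject H0.

W+ = 25.5, W- = 19.5, W = min = 19.5, p = 0.721108, fail to reject H0.


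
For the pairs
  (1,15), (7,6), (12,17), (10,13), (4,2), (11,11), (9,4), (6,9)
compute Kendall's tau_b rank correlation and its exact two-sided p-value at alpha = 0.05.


Step 1: Enumerate the 28 unordered pairs (i,j) with i<j and classify each by sign(x_j-x_i) * sign(y_j-y_i).
  (1,2):dx=+6,dy=-9->D; (1,3):dx=+11,dy=+2->C; (1,4):dx=+9,dy=-2->D; (1,5):dx=+3,dy=-13->D
  (1,6):dx=+10,dy=-4->D; (1,7):dx=+8,dy=-11->D; (1,8):dx=+5,dy=-6->D; (2,3):dx=+5,dy=+11->C
  (2,4):dx=+3,dy=+7->C; (2,5):dx=-3,dy=-4->C; (2,6):dx=+4,dy=+5->C; (2,7):dx=+2,dy=-2->D
  (2,8):dx=-1,dy=+3->D; (3,4):dx=-2,dy=-4->C; (3,5):dx=-8,dy=-15->C; (3,6):dx=-1,dy=-6->C
  (3,7):dx=-3,dy=-13->C; (3,8):dx=-6,dy=-8->C; (4,5):dx=-6,dy=-11->C; (4,6):dx=+1,dy=-2->D
  (4,7):dx=-1,dy=-9->C; (4,8):dx=-4,dy=-4->C; (5,6):dx=+7,dy=+9->C; (5,7):dx=+5,dy=+2->C
  (5,8):dx=+2,dy=+7->C; (6,7):dx=-2,dy=-7->C; (6,8):dx=-5,dy=-2->C; (7,8):dx=-3,dy=+5->D
Step 2: C = 18, D = 10, total pairs = 28.
Step 3: tau = (C - D)/(n(n-1)/2) = (18 - 10)/28 = 0.285714.
Step 4: Exact two-sided p-value (enumerate n! = 40320 permutations of y under H0): p = 0.398760.
Step 5: alpha = 0.05. fail to reject H0.

tau_b = 0.2857 (C=18, D=10), p = 0.398760, fail to reject H0.


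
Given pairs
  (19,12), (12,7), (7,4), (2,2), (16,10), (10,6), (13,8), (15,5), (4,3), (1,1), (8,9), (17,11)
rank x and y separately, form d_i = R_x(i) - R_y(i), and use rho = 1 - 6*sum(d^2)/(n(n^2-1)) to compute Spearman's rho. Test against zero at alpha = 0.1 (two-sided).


Step 1: Rank x and y separately (midranks; no ties here).
rank(x): 19->12, 12->7, 7->4, 2->2, 16->10, 10->6, 13->8, 15->9, 4->3, 1->1, 8->5, 17->11
rank(y): 12->12, 7->7, 4->4, 2->2, 10->10, 6->6, 8->8, 5->5, 3->3, 1->1, 9->9, 11->11
Step 2: d_i = R_x(i) - R_y(i); compute d_i^2.
  (12-12)^2=0, (7-7)^2=0, (4-4)^2=0, (2-2)^2=0, (10-10)^2=0, (6-6)^2=0, (8-8)^2=0, (9-5)^2=16, (3-3)^2=0, (1-1)^2=0, (5-9)^2=16, (11-11)^2=0
sum(d^2) = 32.
Step 3: rho = 1 - 6*32 / (12*(12^2 - 1)) = 1 - 192/1716 = 0.888112.
Step 4: Under H0, t = rho * sqrt((n-2)/(1-rho^2)) = 6.1103 ~ t(10).
Step 5: Two-sided p-value from the t-distribution with 10 df = 0.000114.
Step 6: alpha = 0.1. reject H0.

rho = 0.8881, p = 0.000114, reject H0 at alpha = 0.1.


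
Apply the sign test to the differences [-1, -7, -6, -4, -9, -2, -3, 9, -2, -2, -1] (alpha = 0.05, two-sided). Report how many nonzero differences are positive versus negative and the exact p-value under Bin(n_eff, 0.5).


Step 1: Discard zero differences. Original n = 11; n_eff = number of nonzero differences = 11.
Nonzero differences (with sign): -1, -7, -6, -4, -9, -2, -3, +9, -2, -2, -1
Step 2: Count signs: positive = 1, negative = 10.
Step 3: Under H0: P(positive) = 0.5, so the number of positives S ~ Bin(11, 0.5).
Step 4: Two-sided exact p-value = sum of Bin(11,0.5) probabilities at or below the observed probability = 0.011719.
Step 5: alpha = 0.05. reject H0.

n_eff = 11, pos = 1, neg = 10, p = 0.011719, reject H0.


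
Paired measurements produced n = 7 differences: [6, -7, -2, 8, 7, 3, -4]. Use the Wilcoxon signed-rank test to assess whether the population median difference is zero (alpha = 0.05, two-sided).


Step 1: Drop any zero differences (none here) and take |d_i|.
|d| = [6, 7, 2, 8, 7, 3, 4]
Step 2: Midrank |d_i| (ties get averaged ranks).
ranks: |6|->4, |7|->5.5, |2|->1, |8|->7, |7|->5.5, |3|->2, |4|->3
Step 3: Attach original signs; sum ranks with positive sign and with negative sign.
W+ = 4 + 7 + 5.5 + 2 = 18.5
W- = 5.5 + 1 + 3 = 9.5
(Check: W+ + W- = 28 should equal n(n+1)/2 = 28.)
Step 4: Test statistic W = min(W+, W-) = 9.5.
Step 5: Ties in |d|, so use the tie-corrected normal approximation.
        E[W] = n(n+1)/4 = 7*8/4 = 14.
        Tie groups: |d|=7 (t=2); sum(t^3 - t) = 6.
        Var[W] = n(n+1)(2n+1)/24 - sum(t^3-t)/48 = 840/24 - 6/48 = 34.875.
        z = (W - E[W]) / sqrt(Var[W]) = (9.5 - 14) / 5.9055 = -0.7620.
        Two-sided p = 2*Phi(z) = 0.446060.
Step 6: alpha = 0.05. fail to reject H0.

W+ = 18.5, W- = 9.5, W = min = 9.5, p = 0.446060, fail to reject H0.


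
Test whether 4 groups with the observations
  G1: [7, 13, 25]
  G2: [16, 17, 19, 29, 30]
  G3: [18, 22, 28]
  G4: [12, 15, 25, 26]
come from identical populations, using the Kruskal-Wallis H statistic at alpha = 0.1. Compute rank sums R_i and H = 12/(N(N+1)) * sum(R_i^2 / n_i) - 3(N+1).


Step 1: Combine all N = 15 observations and assign midranks.
sorted (value, group, rank): (7,G1,1), (12,G4,2), (13,G1,3), (15,G4,4), (16,G2,5), (17,G2,6), (18,G3,7), (19,G2,8), (22,G3,9), (25,G1,10.5), (25,G4,10.5), (26,G4,12), (28,G3,13), (29,G2,14), (30,G2,15)
Step 2: Sum ranks within each group.
R_1 = 14.5 (n_1 = 3)
R_2 = 48 (n_2 = 5)
R_3 = 29 (n_3 = 3)
R_4 = 28.5 (n_4 = 4)
Step 3: H = 12/(N(N+1)) * sum(R_i^2/n_i) - 3(N+1)
     = 12/(15*16) * (14.5^2/3 + 48^2/5 + 29^2/3 + 28.5^2/4) - 3*16
     = 0.050000 * 1014.28 - 48
     = 2.713958.
Step 4: Ties present; correction factor C = 1 - 6/(15^3 - 15) = 0.998214. Corrected H = 2.713958 / 0.998214 = 2.718813.
Step 5: Under H0, H ~ chi^2(3); p-value = 0.437040.
Step 6: alpha = 0.1. fail to reject H0.

H = 2.7188, df = 3, p = 0.437040, fail to reject H0.


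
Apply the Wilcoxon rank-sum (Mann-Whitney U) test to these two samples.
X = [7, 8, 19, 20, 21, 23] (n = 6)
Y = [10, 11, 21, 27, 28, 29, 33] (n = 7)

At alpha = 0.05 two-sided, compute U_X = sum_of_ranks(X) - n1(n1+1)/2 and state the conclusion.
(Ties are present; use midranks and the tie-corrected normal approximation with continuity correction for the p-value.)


Step 1: Combine and sort all 13 observations; assign midranks.
sorted (value, group): (7,X), (8,X), (10,Y), (11,Y), (19,X), (20,X), (21,X), (21,Y), (23,X), (27,Y), (28,Y), (29,Y), (33,Y)
ranks: 7->1, 8->2, 10->3, 11->4, 19->5, 20->6, 21->7.5, 21->7.5, 23->9, 27->10, 28->11, 29->12, 33->13
Step 2: Rank sum for X: R1 = 1 + 2 + 5 + 6 + 7.5 + 9 = 30.5.
Step 3: U_X = R1 - n1(n1+1)/2 = 30.5 - 6*7/2 = 30.5 - 21 = 9.5.
       U_Y = n1*n2 - U_X = 42 - 9.5 = 32.5.
Step 4: Ties are present, so use the tie-corrected normal approximation (with continuity correction) for the p-value.
Step 5: p-value = 0.115582; compare to alpha = 0.05. fail to reject H0.

U_X = 9.5, p = 0.115582, fail to reject H0 at alpha = 0.05.


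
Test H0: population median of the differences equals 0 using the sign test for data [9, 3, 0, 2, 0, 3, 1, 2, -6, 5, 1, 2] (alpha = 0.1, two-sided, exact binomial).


Step 1: Discard zero differences. Original n = 12; n_eff = number of nonzero differences = 10.
Nonzero differences (with sign): +9, +3, +2, +3, +1, +2, -6, +5, +1, +2
Step 2: Count signs: positive = 9, negative = 1.
Step 3: Under H0: P(positive) = 0.5, so the number of positives S ~ Bin(10, 0.5).
Step 4: Two-sided exact p-value = sum of Bin(10,0.5) probabilities at or below the observed probability = 0.021484.
Step 5: alpha = 0.1. reject H0.

n_eff = 10, pos = 9, neg = 1, p = 0.021484, reject H0.


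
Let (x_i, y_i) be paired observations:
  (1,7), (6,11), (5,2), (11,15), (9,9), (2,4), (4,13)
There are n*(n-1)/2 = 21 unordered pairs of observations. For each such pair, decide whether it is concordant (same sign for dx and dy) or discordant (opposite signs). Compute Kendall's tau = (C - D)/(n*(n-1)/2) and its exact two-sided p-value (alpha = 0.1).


Step 1: Enumerate the 21 unordered pairs (i,j) with i<j and classify each by sign(x_j-x_i) * sign(y_j-y_i).
  (1,2):dx=+5,dy=+4->C; (1,3):dx=+4,dy=-5->D; (1,4):dx=+10,dy=+8->C; (1,5):dx=+8,dy=+2->C
  (1,6):dx=+1,dy=-3->D; (1,7):dx=+3,dy=+6->C; (2,3):dx=-1,dy=-9->C; (2,4):dx=+5,dy=+4->C
  (2,5):dx=+3,dy=-2->D; (2,6):dx=-4,dy=-7->C; (2,7):dx=-2,dy=+2->D; (3,4):dx=+6,dy=+13->C
  (3,5):dx=+4,dy=+7->C; (3,6):dx=-3,dy=+2->D; (3,7):dx=-1,dy=+11->D; (4,5):dx=-2,dy=-6->C
  (4,6):dx=-9,dy=-11->C; (4,7):dx=-7,dy=-2->C; (5,6):dx=-7,dy=-5->C; (5,7):dx=-5,dy=+4->D
  (6,7):dx=+2,dy=+9->C
Step 2: C = 14, D = 7, total pairs = 21.
Step 3: tau = (C - D)/(n(n-1)/2) = (14 - 7)/21 = 0.333333.
Step 4: Exact two-sided p-value (enumerate n! = 5040 permutations of y under H0): p = 0.381349.
Step 5: alpha = 0.1. fail to reject H0.

tau_b = 0.3333 (C=14, D=7), p = 0.381349, fail to reject H0.


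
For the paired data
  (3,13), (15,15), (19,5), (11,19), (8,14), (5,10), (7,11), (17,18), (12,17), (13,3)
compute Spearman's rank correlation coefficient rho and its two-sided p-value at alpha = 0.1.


Step 1: Rank x and y separately (midranks; no ties here).
rank(x): 3->1, 15->8, 19->10, 11->5, 8->4, 5->2, 7->3, 17->9, 12->6, 13->7
rank(y): 13->5, 15->7, 5->2, 19->10, 14->6, 10->3, 11->4, 18->9, 17->8, 3->1
Step 2: d_i = R_x(i) - R_y(i); compute d_i^2.
  (1-5)^2=16, (8-7)^2=1, (10-2)^2=64, (5-10)^2=25, (4-6)^2=4, (2-3)^2=1, (3-4)^2=1, (9-9)^2=0, (6-8)^2=4, (7-1)^2=36
sum(d^2) = 152.
Step 3: rho = 1 - 6*152 / (10*(10^2 - 1)) = 1 - 912/990 = 0.078788.
Step 4: Under H0, t = rho * sqrt((n-2)/(1-rho^2)) = 0.2235 ~ t(8).
Step 5: Two-sided p-value from the t-distribution with 8 df = 0.828717.
Step 6: alpha = 0.1. fail to reject H0.

rho = 0.0788, p = 0.828717, fail to reject H0 at alpha = 0.1.


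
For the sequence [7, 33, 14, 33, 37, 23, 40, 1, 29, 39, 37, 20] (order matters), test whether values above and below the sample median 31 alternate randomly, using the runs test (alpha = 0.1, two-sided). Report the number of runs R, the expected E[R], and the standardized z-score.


Step 1: Compute median = 31; label A = above, B = below.
Labels in order: BABAABABBAAB  (n_A = 6, n_B = 6)
Step 2: Count runs R = 9.
Step 3: Under H0 (random ordering), E[R] = 2*n_A*n_B/(n_A+n_B) + 1 = 2*6*6/12 + 1 = 7.0000.
        Var[R] = 2*n_A*n_B*(2*n_A*n_B - n_A - n_B) / ((n_A+n_B)^2 * (n_A+n_B-1)) = 4320/1584 = 2.7273.
        SD[R] = 1.6514.
Step 4: Continuity-corrected z = (R - 0.5 - E[R]) / SD[R] = (9 - 0.5 - 7.0000) / 1.6514 = 0.9083.
Step 5: Two-sided p-value via normal approximation = 2*(1 - Phi(|z|)) = 0.363722.
Step 6: alpha = 0.1. fail to reject H0.

R = 9, z = 0.9083, p = 0.363722, fail to reject H0.


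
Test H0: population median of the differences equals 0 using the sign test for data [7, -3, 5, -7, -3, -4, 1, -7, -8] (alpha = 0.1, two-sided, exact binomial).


Step 1: Discard zero differences. Original n = 9; n_eff = number of nonzero differences = 9.
Nonzero differences (with sign): +7, -3, +5, -7, -3, -4, +1, -7, -8
Step 2: Count signs: positive = 3, negative = 6.
Step 3: Under H0: P(positive) = 0.5, so the number of positives S ~ Bin(9, 0.5).
Step 4: Two-sided exact p-value = sum of Bin(9,0.5) probabilities at or below the observed probability = 0.507812.
Step 5: alpha = 0.1. fail to reject H0.

n_eff = 9, pos = 3, neg = 6, p = 0.507812, fail to reject H0.


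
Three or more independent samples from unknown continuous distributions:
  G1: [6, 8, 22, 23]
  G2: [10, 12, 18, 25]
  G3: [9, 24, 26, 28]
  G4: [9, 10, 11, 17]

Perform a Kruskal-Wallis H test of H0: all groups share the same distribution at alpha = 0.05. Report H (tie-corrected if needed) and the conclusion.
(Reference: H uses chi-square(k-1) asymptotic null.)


Step 1: Combine all N = 16 observations and assign midranks.
sorted (value, group, rank): (6,G1,1), (8,G1,2), (9,G3,3.5), (9,G4,3.5), (10,G2,5.5), (10,G4,5.5), (11,G4,7), (12,G2,8), (17,G4,9), (18,G2,10), (22,G1,11), (23,G1,12), (24,G3,13), (25,G2,14), (26,G3,15), (28,G3,16)
Step 2: Sum ranks within each group.
R_1 = 26 (n_1 = 4)
R_2 = 37.5 (n_2 = 4)
R_3 = 47.5 (n_3 = 4)
R_4 = 25 (n_4 = 4)
Step 3: H = 12/(N(N+1)) * sum(R_i^2/n_i) - 3(N+1)
     = 12/(16*17) * (26^2/4 + 37.5^2/4 + 47.5^2/4 + 25^2/4) - 3*17
     = 0.044118 * 1240.88 - 51
     = 3.744485.
Step 4: Ties present; correction factor C = 1 - 12/(16^3 - 16) = 0.997059. Corrected H = 3.744485 / 0.997059 = 3.755531.
Step 5: Under H0, H ~ chi^2(3); p-value = 0.289101.
Step 6: alpha = 0.05. fail to reject H0.

H = 3.7555, df = 3, p = 0.289101, fail to reject H0.


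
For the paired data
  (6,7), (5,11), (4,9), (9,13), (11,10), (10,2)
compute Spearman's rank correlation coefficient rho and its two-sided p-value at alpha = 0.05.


Step 1: Rank x and y separately (midranks; no ties here).
rank(x): 6->3, 5->2, 4->1, 9->4, 11->6, 10->5
rank(y): 7->2, 11->5, 9->3, 13->6, 10->4, 2->1
Step 2: d_i = R_x(i) - R_y(i); compute d_i^2.
  (3-2)^2=1, (2-5)^2=9, (1-3)^2=4, (4-6)^2=4, (6-4)^2=4, (5-1)^2=16
sum(d^2) = 38.
Step 3: rho = 1 - 6*38 / (6*(6^2 - 1)) = 1 - 228/210 = -0.085714.
Step 4: Under H0, t = rho * sqrt((n-2)/(1-rho^2)) = -0.1721 ~ t(4).
Step 5: Two-sided p-value from the t-distribution with 4 df = 0.871743.
Step 6: alpha = 0.05. fail to reject H0.

rho = -0.0857, p = 0.871743, fail to reject H0 at alpha = 0.05.


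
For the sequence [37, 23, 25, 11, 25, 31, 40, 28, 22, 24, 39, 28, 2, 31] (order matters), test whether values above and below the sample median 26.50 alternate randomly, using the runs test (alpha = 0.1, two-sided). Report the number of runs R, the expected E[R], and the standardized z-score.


Step 1: Compute median = 26.50; label A = above, B = below.
Labels in order: ABBBBAAABBAABA  (n_A = 7, n_B = 7)
Step 2: Count runs R = 7.
Step 3: Under H0 (random ordering), E[R] = 2*n_A*n_B/(n_A+n_B) + 1 = 2*7*7/14 + 1 = 8.0000.
        Var[R] = 2*n_A*n_B*(2*n_A*n_B - n_A - n_B) / ((n_A+n_B)^2 * (n_A+n_B-1)) = 8232/2548 = 3.2308.
        SD[R] = 1.7974.
Step 4: Continuity-corrected z = (R + 0.5 - E[R]) / SD[R] = (7 + 0.5 - 8.0000) / 1.7974 = -0.2782.
Step 5: Two-sided p-value via normal approximation = 2*(1 - Phi(|z|)) = 0.780879.
Step 6: alpha = 0.1. fail to reject H0.

R = 7, z = -0.2782, p = 0.780879, fail to reject H0.


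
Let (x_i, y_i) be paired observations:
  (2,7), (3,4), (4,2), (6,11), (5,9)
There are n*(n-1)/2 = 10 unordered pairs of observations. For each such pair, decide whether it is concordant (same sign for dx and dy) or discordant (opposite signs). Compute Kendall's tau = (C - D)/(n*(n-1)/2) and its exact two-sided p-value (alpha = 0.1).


Step 1: Enumerate the 10 unordered pairs (i,j) with i<j and classify each by sign(x_j-x_i) * sign(y_j-y_i).
  (1,2):dx=+1,dy=-3->D; (1,3):dx=+2,dy=-5->D; (1,4):dx=+4,dy=+4->C; (1,5):dx=+3,dy=+2->C
  (2,3):dx=+1,dy=-2->D; (2,4):dx=+3,dy=+7->C; (2,5):dx=+2,dy=+5->C; (3,4):dx=+2,dy=+9->C
  (3,5):dx=+1,dy=+7->C; (4,5):dx=-1,dy=-2->C
Step 2: C = 7, D = 3, total pairs = 10.
Step 3: tau = (C - D)/(n(n-1)/2) = (7 - 3)/10 = 0.400000.
Step 4: Exact two-sided p-value (enumerate n! = 120 permutations of y under H0): p = 0.483333.
Step 5: alpha = 0.1. fail to reject H0.

tau_b = 0.4000 (C=7, D=3), p = 0.483333, fail to reject H0.


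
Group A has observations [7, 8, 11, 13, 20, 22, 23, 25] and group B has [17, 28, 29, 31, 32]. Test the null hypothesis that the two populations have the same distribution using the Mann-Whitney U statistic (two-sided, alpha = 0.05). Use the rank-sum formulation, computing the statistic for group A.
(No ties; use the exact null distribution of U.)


Step 1: Combine and sort all 13 observations; assign midranks.
sorted (value, group): (7,X), (8,X), (11,X), (13,X), (17,Y), (20,X), (22,X), (23,X), (25,X), (28,Y), (29,Y), (31,Y), (32,Y)
ranks: 7->1, 8->2, 11->3, 13->4, 17->5, 20->6, 22->7, 23->8, 25->9, 28->10, 29->11, 31->12, 32->13
Step 2: Rank sum for X: R1 = 1 + 2 + 3 + 4 + 6 + 7 + 8 + 9 = 40.
Step 3: U_X = R1 - n1(n1+1)/2 = 40 - 8*9/2 = 40 - 36 = 4.
       U_Y = n1*n2 - U_X = 40 - 4 = 36.
Step 4: No ties, so the exact null distribution of U (based on enumerating the C(13,8) = 1287 equally likely rank assignments) gives the two-sided p-value.
Step 5: p-value = 0.018648; compare to alpha = 0.05. reject H0.

U_X = 4, p = 0.018648, reject H0 at alpha = 0.05.


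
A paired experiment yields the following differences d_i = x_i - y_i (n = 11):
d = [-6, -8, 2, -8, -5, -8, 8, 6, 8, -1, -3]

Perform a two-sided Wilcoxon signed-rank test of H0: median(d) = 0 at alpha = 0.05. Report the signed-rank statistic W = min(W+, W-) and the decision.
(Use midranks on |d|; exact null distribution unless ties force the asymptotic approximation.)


Step 1: Drop any zero differences (none here) and take |d_i|.
|d| = [6, 8, 2, 8, 5, 8, 8, 6, 8, 1, 3]
Step 2: Midrank |d_i| (ties get averaged ranks).
ranks: |6|->5.5, |8|->9, |2|->2, |8|->9, |5|->4, |8|->9, |8|->9, |6|->5.5, |8|->9, |1|->1, |3|->3
Step 3: Attach original signs; sum ranks with positive sign and with negative sign.
W+ = 2 + 9 + 5.5 + 9 = 25.5
W- = 5.5 + 9 + 9 + 4 + 9 + 1 + 3 = 40.5
(Check: W+ + W- = 66 should equal n(n+1)/2 = 66.)
Step 4: Test statistic W = min(W+, W-) = 25.5.
Step 5: Ties in |d|, so use the tie-corrected normal approximation.
        E[W] = n(n+1)/4 = 11*12/4 = 33.
        Tie groups: |d|=6 (t=2), |d|=8 (t=5); sum(t^3 - t) = 126.
        Var[W] = n(n+1)(2n+1)/24 - sum(t^3-t)/48 = 3036/24 - 126/48 = 123.875.
        z = (W - E[W]) / sqrt(Var[W]) = (25.5 - 33) / 11.1299 = -0.6739.
        Two-sided p = 2*Phi(z) = 0.500401.
Step 6: alpha = 0.05. fail to reject H0.

W+ = 25.5, W- = 40.5, W = min = 25.5, p = 0.500401, fail to reject H0.


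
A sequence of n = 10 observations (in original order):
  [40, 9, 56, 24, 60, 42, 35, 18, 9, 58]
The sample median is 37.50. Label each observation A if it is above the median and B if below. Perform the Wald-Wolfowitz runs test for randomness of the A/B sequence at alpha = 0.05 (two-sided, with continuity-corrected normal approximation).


Step 1: Compute median = 37.50; label A = above, B = below.
Labels in order: ABABAABBBA  (n_A = 5, n_B = 5)
Step 2: Count runs R = 7.
Step 3: Under H0 (random ordering), E[R] = 2*n_A*n_B/(n_A+n_B) + 1 = 2*5*5/10 + 1 = 6.0000.
        Var[R] = 2*n_A*n_B*(2*n_A*n_B - n_A - n_B) / ((n_A+n_B)^2 * (n_A+n_B-1)) = 2000/900 = 2.2222.
        SD[R] = 1.4907.
Step 4: Continuity-corrected z = (R - 0.5 - E[R]) / SD[R] = (7 - 0.5 - 6.0000) / 1.4907 = 0.3354.
Step 5: Two-sided p-value via normal approximation = 2*(1 - Phi(|z|)) = 0.737316.
Step 6: alpha = 0.05. fail to reject H0.

R = 7, z = 0.3354, p = 0.737316, fail to reject H0.


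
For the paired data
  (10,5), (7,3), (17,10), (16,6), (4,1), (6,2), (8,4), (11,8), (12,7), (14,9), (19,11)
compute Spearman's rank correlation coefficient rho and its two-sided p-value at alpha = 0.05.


Step 1: Rank x and y separately (midranks; no ties here).
rank(x): 10->5, 7->3, 17->10, 16->9, 4->1, 6->2, 8->4, 11->6, 12->7, 14->8, 19->11
rank(y): 5->5, 3->3, 10->10, 6->6, 1->1, 2->2, 4->4, 8->8, 7->7, 9->9, 11->11
Step 2: d_i = R_x(i) - R_y(i); compute d_i^2.
  (5-5)^2=0, (3-3)^2=0, (10-10)^2=0, (9-6)^2=9, (1-1)^2=0, (2-2)^2=0, (4-4)^2=0, (6-8)^2=4, (7-7)^2=0, (8-9)^2=1, (11-11)^2=0
sum(d^2) = 14.
Step 3: rho = 1 - 6*14 / (11*(11^2 - 1)) = 1 - 84/1320 = 0.936364.
Step 4: Under H0, t = rho * sqrt((n-2)/(1-rho^2)) = 8.0024 ~ t(9).
Step 5: Two-sided p-value from the t-distribution with 9 df = 0.000022.
Step 6: alpha = 0.05. reject H0.

rho = 0.9364, p = 0.000022, reject H0 at alpha = 0.05.


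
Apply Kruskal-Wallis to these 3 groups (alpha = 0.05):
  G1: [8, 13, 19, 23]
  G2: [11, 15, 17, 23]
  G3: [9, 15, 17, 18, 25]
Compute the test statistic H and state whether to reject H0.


Step 1: Combine all N = 13 observations and assign midranks.
sorted (value, group, rank): (8,G1,1), (9,G3,2), (11,G2,3), (13,G1,4), (15,G2,5.5), (15,G3,5.5), (17,G2,7.5), (17,G3,7.5), (18,G3,9), (19,G1,10), (23,G1,11.5), (23,G2,11.5), (25,G3,13)
Step 2: Sum ranks within each group.
R_1 = 26.5 (n_1 = 4)
R_2 = 27.5 (n_2 = 4)
R_3 = 37 (n_3 = 5)
Step 3: H = 12/(N(N+1)) * sum(R_i^2/n_i) - 3(N+1)
     = 12/(13*14) * (26.5^2/4 + 27.5^2/4 + 37^2/5) - 3*14
     = 0.065934 * 638.425 - 42
     = 0.093956.
Step 4: Ties present; correction factor C = 1 - 18/(13^3 - 13) = 0.991758. Corrected H = 0.093956 / 0.991758 = 0.094737.
Step 5: Under H0, H ~ chi^2(2); p-value = 0.953736.
Step 6: alpha = 0.05. fail to reject H0.

H = 0.0947, df = 2, p = 0.953736, fail to reject H0.


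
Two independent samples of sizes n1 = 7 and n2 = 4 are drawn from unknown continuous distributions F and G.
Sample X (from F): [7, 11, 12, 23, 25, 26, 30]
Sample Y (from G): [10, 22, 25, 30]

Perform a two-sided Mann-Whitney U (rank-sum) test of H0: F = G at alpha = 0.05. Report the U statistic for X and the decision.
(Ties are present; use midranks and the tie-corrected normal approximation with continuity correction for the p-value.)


Step 1: Combine and sort all 11 observations; assign midranks.
sorted (value, group): (7,X), (10,Y), (11,X), (12,X), (22,Y), (23,X), (25,X), (25,Y), (26,X), (30,X), (30,Y)
ranks: 7->1, 10->2, 11->3, 12->4, 22->5, 23->6, 25->7.5, 25->7.5, 26->9, 30->10.5, 30->10.5
Step 2: Rank sum for X: R1 = 1 + 3 + 4 + 6 + 7.5 + 9 + 10.5 = 41.
Step 3: U_X = R1 - n1(n1+1)/2 = 41 - 7*8/2 = 41 - 28 = 13.
       U_Y = n1*n2 - U_X = 28 - 13 = 15.
Step 4: Ties are present, so use the tie-corrected normal approximation (with continuity correction) for the p-value.
Step 5: p-value = 0.924376; compare to alpha = 0.05. fail to reject H0.

U_X = 13, p = 0.924376, fail to reject H0 at alpha = 0.05.


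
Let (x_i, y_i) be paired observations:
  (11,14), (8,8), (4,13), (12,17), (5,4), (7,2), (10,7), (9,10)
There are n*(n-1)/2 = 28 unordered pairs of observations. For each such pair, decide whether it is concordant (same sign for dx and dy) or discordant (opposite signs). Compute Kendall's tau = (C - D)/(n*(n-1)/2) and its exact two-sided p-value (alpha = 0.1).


Step 1: Enumerate the 28 unordered pairs (i,j) with i<j and classify each by sign(x_j-x_i) * sign(y_j-y_i).
  (1,2):dx=-3,dy=-6->C; (1,3):dx=-7,dy=-1->C; (1,4):dx=+1,dy=+3->C; (1,5):dx=-6,dy=-10->C
  (1,6):dx=-4,dy=-12->C; (1,7):dx=-1,dy=-7->C; (1,8):dx=-2,dy=-4->C; (2,3):dx=-4,dy=+5->D
  (2,4):dx=+4,dy=+9->C; (2,5):dx=-3,dy=-4->C; (2,6):dx=-1,dy=-6->C; (2,7):dx=+2,dy=-1->D
  (2,8):dx=+1,dy=+2->C; (3,4):dx=+8,dy=+4->C; (3,5):dx=+1,dy=-9->D; (3,6):dx=+3,dy=-11->D
  (3,7):dx=+6,dy=-6->D; (3,8):dx=+5,dy=-3->D; (4,5):dx=-7,dy=-13->C; (4,6):dx=-5,dy=-15->C
  (4,7):dx=-2,dy=-10->C; (4,8):dx=-3,dy=-7->C; (5,6):dx=+2,dy=-2->D; (5,7):dx=+5,dy=+3->C
  (5,8):dx=+4,dy=+6->C; (6,7):dx=+3,dy=+5->C; (6,8):dx=+2,dy=+8->C; (7,8):dx=-1,dy=+3->D
Step 2: C = 20, D = 8, total pairs = 28.
Step 3: tau = (C - D)/(n(n-1)/2) = (20 - 8)/28 = 0.428571.
Step 4: Exact two-sided p-value (enumerate n! = 40320 permutations of y under H0): p = 0.178869.
Step 5: alpha = 0.1. fail to reject H0.

tau_b = 0.4286 (C=20, D=8), p = 0.178869, fail to reject H0.


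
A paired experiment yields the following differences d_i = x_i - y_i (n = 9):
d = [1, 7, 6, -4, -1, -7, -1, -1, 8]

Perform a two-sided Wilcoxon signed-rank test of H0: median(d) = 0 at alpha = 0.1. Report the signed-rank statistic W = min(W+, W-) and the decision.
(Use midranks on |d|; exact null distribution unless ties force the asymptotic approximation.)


Step 1: Drop any zero differences (none here) and take |d_i|.
|d| = [1, 7, 6, 4, 1, 7, 1, 1, 8]
Step 2: Midrank |d_i| (ties get averaged ranks).
ranks: |1|->2.5, |7|->7.5, |6|->6, |4|->5, |1|->2.5, |7|->7.5, |1|->2.5, |1|->2.5, |8|->9
Step 3: Attach original signs; sum ranks with positive sign and with negative sign.
W+ = 2.5 + 7.5 + 6 + 9 = 25
W- = 5 + 2.5 + 7.5 + 2.5 + 2.5 = 20
(Check: W+ + W- = 45 should equal n(n+1)/2 = 45.)
Step 4: Test statistic W = min(W+, W-) = 20.
Step 5: Ties in |d|, so use the tie-corrected normal approximation.
        E[W] = n(n+1)/4 = 9*10/4 = 22.5.
        Tie groups: |d|=1 (t=4), |d|=7 (t=2); sum(t^3 - t) = 66.
        Var[W] = n(n+1)(2n+1)/24 - sum(t^3-t)/48 = 1710/24 - 66/48 = 69.875.
        z = (W - E[W]) / sqrt(Var[W]) = (20 - 22.5) / 8.3591 = -0.2991.
        Two-sided p = 2*Phi(z) = 0.764883.
Step 6: alpha = 0.1. fail to reject H0.

W+ = 25, W- = 20, W = min = 20, p = 0.764883, fail to reject H0.


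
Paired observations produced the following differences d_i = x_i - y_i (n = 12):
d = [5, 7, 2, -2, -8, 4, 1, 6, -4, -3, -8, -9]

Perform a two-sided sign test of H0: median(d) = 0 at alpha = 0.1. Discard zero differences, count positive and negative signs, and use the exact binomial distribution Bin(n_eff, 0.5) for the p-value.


Step 1: Discard zero differences. Original n = 12; n_eff = number of nonzero differences = 12.
Nonzero differences (with sign): +5, +7, +2, -2, -8, +4, +1, +6, -4, -3, -8, -9
Step 2: Count signs: positive = 6, negative = 6.
Step 3: Under H0: P(positive) = 0.5, so the number of positives S ~ Bin(12, 0.5).
Step 4: Two-sided exact p-value = sum of Bin(12,0.5) probabilities at or below the observed probability = 1.000000.
Step 5: alpha = 0.1. fail to reject H0.

n_eff = 12, pos = 6, neg = 6, p = 1.000000, fail to reject H0.


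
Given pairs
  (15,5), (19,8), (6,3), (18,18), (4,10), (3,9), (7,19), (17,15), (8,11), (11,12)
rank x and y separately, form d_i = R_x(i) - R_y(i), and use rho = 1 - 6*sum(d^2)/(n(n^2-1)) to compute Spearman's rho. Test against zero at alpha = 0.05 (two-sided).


Step 1: Rank x and y separately (midranks; no ties here).
rank(x): 15->7, 19->10, 6->3, 18->9, 4->2, 3->1, 7->4, 17->8, 8->5, 11->6
rank(y): 5->2, 8->3, 3->1, 18->9, 10->5, 9->4, 19->10, 15->8, 11->6, 12->7
Step 2: d_i = R_x(i) - R_y(i); compute d_i^2.
  (7-2)^2=25, (10-3)^2=49, (3-1)^2=4, (9-9)^2=0, (2-5)^2=9, (1-4)^2=9, (4-10)^2=36, (8-8)^2=0, (5-6)^2=1, (6-7)^2=1
sum(d^2) = 134.
Step 3: rho = 1 - 6*134 / (10*(10^2 - 1)) = 1 - 804/990 = 0.187879.
Step 4: Under H0, t = rho * sqrt((n-2)/(1-rho^2)) = 0.5410 ~ t(8).
Step 5: Two-sided p-value from the t-distribution with 8 df = 0.603218.
Step 6: alpha = 0.05. fail to reject H0.

rho = 0.1879, p = 0.603218, fail to reject H0 at alpha = 0.05.


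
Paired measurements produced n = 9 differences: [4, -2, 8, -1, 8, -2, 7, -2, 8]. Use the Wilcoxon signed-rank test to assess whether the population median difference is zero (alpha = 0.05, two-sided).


Step 1: Drop any zero differences (none here) and take |d_i|.
|d| = [4, 2, 8, 1, 8, 2, 7, 2, 8]
Step 2: Midrank |d_i| (ties get averaged ranks).
ranks: |4|->5, |2|->3, |8|->8, |1|->1, |8|->8, |2|->3, |7|->6, |2|->3, |8|->8
Step 3: Attach original signs; sum ranks with positive sign and with negative sign.
W+ = 5 + 8 + 8 + 6 + 8 = 35
W- = 3 + 1 + 3 + 3 = 10
(Check: W+ + W- = 45 should equal n(n+1)/2 = 45.)
Step 4: Test statistic W = min(W+, W-) = 10.
Step 5: Ties in |d|, so use the tie-corrected normal approximation.
        E[W] = n(n+1)/4 = 9*10/4 = 22.5.
        Tie groups: |d|=2 (t=3), |d|=8 (t=3); sum(t^3 - t) = 48.
        Var[W] = n(n+1)(2n+1)/24 - sum(t^3-t)/48 = 1710/24 - 48/48 = 70.25.
        z = (W - E[W]) / sqrt(Var[W]) = (10 - 22.5) / 8.3815 = -1.4914.
        Two-sided p = 2*Phi(z) = 0.135863.
Step 6: alpha = 0.05. fail to reject H0.

W+ = 35, W- = 10, W = min = 10, p = 0.135863, fail to reject H0.


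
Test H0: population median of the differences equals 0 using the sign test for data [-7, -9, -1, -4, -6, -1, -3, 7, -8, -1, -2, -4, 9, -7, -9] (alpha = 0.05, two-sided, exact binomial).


Step 1: Discard zero differences. Original n = 15; n_eff = number of nonzero differences = 15.
Nonzero differences (with sign): -7, -9, -1, -4, -6, -1, -3, +7, -8, -1, -2, -4, +9, -7, -9
Step 2: Count signs: positive = 2, negative = 13.
Step 3: Under H0: P(positive) = 0.5, so the number of positives S ~ Bin(15, 0.5).
Step 4: Two-sided exact p-value = sum of Bin(15,0.5) probabilities at or below the observed probability = 0.007385.
Step 5: alpha = 0.05. reject H0.

n_eff = 15, pos = 2, neg = 13, p = 0.007385, reject H0.


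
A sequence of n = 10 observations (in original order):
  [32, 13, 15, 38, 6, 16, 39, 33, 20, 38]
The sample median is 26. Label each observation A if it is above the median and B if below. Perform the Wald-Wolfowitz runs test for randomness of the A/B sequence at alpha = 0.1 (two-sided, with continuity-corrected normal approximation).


Step 1: Compute median = 26; label A = above, B = below.
Labels in order: ABBABBAABA  (n_A = 5, n_B = 5)
Step 2: Count runs R = 7.
Step 3: Under H0 (random ordering), E[R] = 2*n_A*n_B/(n_A+n_B) + 1 = 2*5*5/10 + 1 = 6.0000.
        Var[R] = 2*n_A*n_B*(2*n_A*n_B - n_A - n_B) / ((n_A+n_B)^2 * (n_A+n_B-1)) = 2000/900 = 2.2222.
        SD[R] = 1.4907.
Step 4: Continuity-corrected z = (R - 0.5 - E[R]) / SD[R] = (7 - 0.5 - 6.0000) / 1.4907 = 0.3354.
Step 5: Two-sided p-value via normal approximation = 2*(1 - Phi(|z|)) = 0.737316.
Step 6: alpha = 0.1. fail to reject H0.

R = 7, z = 0.3354, p = 0.737316, fail to reject H0.


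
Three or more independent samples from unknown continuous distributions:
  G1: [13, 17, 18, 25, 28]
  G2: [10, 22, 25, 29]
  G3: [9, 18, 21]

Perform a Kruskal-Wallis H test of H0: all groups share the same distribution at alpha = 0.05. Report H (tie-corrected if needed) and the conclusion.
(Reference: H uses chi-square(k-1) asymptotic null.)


Step 1: Combine all N = 12 observations and assign midranks.
sorted (value, group, rank): (9,G3,1), (10,G2,2), (13,G1,3), (17,G1,4), (18,G1,5.5), (18,G3,5.5), (21,G3,7), (22,G2,8), (25,G1,9.5), (25,G2,9.5), (28,G1,11), (29,G2,12)
Step 2: Sum ranks within each group.
R_1 = 33 (n_1 = 5)
R_2 = 31.5 (n_2 = 4)
R_3 = 13.5 (n_3 = 3)
Step 3: H = 12/(N(N+1)) * sum(R_i^2/n_i) - 3(N+1)
     = 12/(12*13) * (33^2/5 + 31.5^2/4 + 13.5^2/3) - 3*13
     = 0.076923 * 526.612 - 39
     = 1.508654.
Step 4: Ties present; correction factor C = 1 - 12/(12^3 - 12) = 0.993007. Corrected H = 1.508654 / 0.993007 = 1.519278.
Step 5: Under H0, H ~ chi^2(2); p-value = 0.467835.
Step 6: alpha = 0.05. fail to reject H0.

H = 1.5193, df = 2, p = 0.467835, fail to reject H0.


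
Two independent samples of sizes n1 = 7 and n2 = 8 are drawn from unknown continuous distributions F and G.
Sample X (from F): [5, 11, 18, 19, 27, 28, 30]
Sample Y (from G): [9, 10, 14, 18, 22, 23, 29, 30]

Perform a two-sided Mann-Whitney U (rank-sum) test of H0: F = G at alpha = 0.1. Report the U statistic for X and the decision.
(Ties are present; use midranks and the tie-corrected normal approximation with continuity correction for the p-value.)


Step 1: Combine and sort all 15 observations; assign midranks.
sorted (value, group): (5,X), (9,Y), (10,Y), (11,X), (14,Y), (18,X), (18,Y), (19,X), (22,Y), (23,Y), (27,X), (28,X), (29,Y), (30,X), (30,Y)
ranks: 5->1, 9->2, 10->3, 11->4, 14->5, 18->6.5, 18->6.5, 19->8, 22->9, 23->10, 27->11, 28->12, 29->13, 30->14.5, 30->14.5
Step 2: Rank sum for X: R1 = 1 + 4 + 6.5 + 8 + 11 + 12 + 14.5 = 57.
Step 3: U_X = R1 - n1(n1+1)/2 = 57 - 7*8/2 = 57 - 28 = 29.
       U_Y = n1*n2 - U_X = 56 - 29 = 27.
Step 4: Ties are present, so use the tie-corrected normal approximation (with continuity correction) for the p-value.
Step 5: p-value = 0.953775; compare to alpha = 0.1. fail to reject H0.

U_X = 29, p = 0.953775, fail to reject H0 at alpha = 0.1.


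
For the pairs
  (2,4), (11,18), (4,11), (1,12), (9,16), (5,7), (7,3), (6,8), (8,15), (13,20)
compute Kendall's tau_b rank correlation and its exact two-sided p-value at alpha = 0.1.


Step 1: Enumerate the 45 unordered pairs (i,j) with i<j and classify each by sign(x_j-x_i) * sign(y_j-y_i).
  (1,2):dx=+9,dy=+14->C; (1,3):dx=+2,dy=+7->C; (1,4):dx=-1,dy=+8->D; (1,5):dx=+7,dy=+12->C
  (1,6):dx=+3,dy=+3->C; (1,7):dx=+5,dy=-1->D; (1,8):dx=+4,dy=+4->C; (1,9):dx=+6,dy=+11->C
  (1,10):dx=+11,dy=+16->C; (2,3):dx=-7,dy=-7->C; (2,4):dx=-10,dy=-6->C; (2,5):dx=-2,dy=-2->C
  (2,6):dx=-6,dy=-11->C; (2,7):dx=-4,dy=-15->C; (2,8):dx=-5,dy=-10->C; (2,9):dx=-3,dy=-3->C
  (2,10):dx=+2,dy=+2->C; (3,4):dx=-3,dy=+1->D; (3,5):dx=+5,dy=+5->C; (3,6):dx=+1,dy=-4->D
  (3,7):dx=+3,dy=-8->D; (3,8):dx=+2,dy=-3->D; (3,9):dx=+4,dy=+4->C; (3,10):dx=+9,dy=+9->C
  (4,5):dx=+8,dy=+4->C; (4,6):dx=+4,dy=-5->D; (4,7):dx=+6,dy=-9->D; (4,8):dx=+5,dy=-4->D
  (4,9):dx=+7,dy=+3->C; (4,10):dx=+12,dy=+8->C; (5,6):dx=-4,dy=-9->C; (5,7):dx=-2,dy=-13->C
  (5,8):dx=-3,dy=-8->C; (5,9):dx=-1,dy=-1->C; (5,10):dx=+4,dy=+4->C; (6,7):dx=+2,dy=-4->D
  (6,8):dx=+1,dy=+1->C; (6,9):dx=+3,dy=+8->C; (6,10):dx=+8,dy=+13->C; (7,8):dx=-1,dy=+5->D
  (7,9):dx=+1,dy=+12->C; (7,10):dx=+6,dy=+17->C; (8,9):dx=+2,dy=+7->C; (8,10):dx=+7,dy=+12->C
  (9,10):dx=+5,dy=+5->C
Step 2: C = 34, D = 11, total pairs = 45.
Step 3: tau = (C - D)/(n(n-1)/2) = (34 - 11)/45 = 0.511111.
Step 4: Exact two-sided p-value (enumerate n! = 3628800 permutations of y under H0): p = 0.046623.
Step 5: alpha = 0.1. reject H0.

tau_b = 0.5111 (C=34, D=11), p = 0.046623, reject H0.


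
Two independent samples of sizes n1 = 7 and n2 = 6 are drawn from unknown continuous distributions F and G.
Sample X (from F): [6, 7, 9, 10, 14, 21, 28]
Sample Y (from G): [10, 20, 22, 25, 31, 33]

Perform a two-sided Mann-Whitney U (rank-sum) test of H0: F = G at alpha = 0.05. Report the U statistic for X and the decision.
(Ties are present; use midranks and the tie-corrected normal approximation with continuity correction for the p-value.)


Step 1: Combine and sort all 13 observations; assign midranks.
sorted (value, group): (6,X), (7,X), (9,X), (10,X), (10,Y), (14,X), (20,Y), (21,X), (22,Y), (25,Y), (28,X), (31,Y), (33,Y)
ranks: 6->1, 7->2, 9->3, 10->4.5, 10->4.5, 14->6, 20->7, 21->8, 22->9, 25->10, 28->11, 31->12, 33->13
Step 2: Rank sum for X: R1 = 1 + 2 + 3 + 4.5 + 6 + 8 + 11 = 35.5.
Step 3: U_X = R1 - n1(n1+1)/2 = 35.5 - 7*8/2 = 35.5 - 28 = 7.5.
       U_Y = n1*n2 - U_X = 42 - 7.5 = 34.5.
Step 4: Ties are present, so use the tie-corrected normal approximation (with continuity correction) for the p-value.
Step 5: p-value = 0.062928; compare to alpha = 0.05. fail to reject H0.

U_X = 7.5, p = 0.062928, fail to reject H0 at alpha = 0.05.


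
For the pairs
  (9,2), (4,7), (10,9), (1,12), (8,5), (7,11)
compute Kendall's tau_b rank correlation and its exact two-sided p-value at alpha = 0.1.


Step 1: Enumerate the 15 unordered pairs (i,j) with i<j and classify each by sign(x_j-x_i) * sign(y_j-y_i).
  (1,2):dx=-5,dy=+5->D; (1,3):dx=+1,dy=+7->C; (1,4):dx=-8,dy=+10->D; (1,5):dx=-1,dy=+3->D
  (1,6):dx=-2,dy=+9->D; (2,3):dx=+6,dy=+2->C; (2,4):dx=-3,dy=+5->D; (2,5):dx=+4,dy=-2->D
  (2,6):dx=+3,dy=+4->C; (3,4):dx=-9,dy=+3->D; (3,5):dx=-2,dy=-4->C; (3,6):dx=-3,dy=+2->D
  (4,5):dx=+7,dy=-7->D; (4,6):dx=+6,dy=-1->D; (5,6):dx=-1,dy=+6->D
Step 2: C = 4, D = 11, total pairs = 15.
Step 3: tau = (C - D)/(n(n-1)/2) = (4 - 11)/15 = -0.466667.
Step 4: Exact two-sided p-value (enumerate n! = 720 permutations of y under H0): p = 0.272222.
Step 5: alpha = 0.1. fail to reject H0.

tau_b = -0.4667 (C=4, D=11), p = 0.272222, fail to reject H0.


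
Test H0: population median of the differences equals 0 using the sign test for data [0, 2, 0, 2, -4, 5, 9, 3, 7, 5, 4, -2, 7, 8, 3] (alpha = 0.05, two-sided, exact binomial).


Step 1: Discard zero differences. Original n = 15; n_eff = number of nonzero differences = 13.
Nonzero differences (with sign): +2, +2, -4, +5, +9, +3, +7, +5, +4, -2, +7, +8, +3
Step 2: Count signs: positive = 11, negative = 2.
Step 3: Under H0: P(positive) = 0.5, so the number of positives S ~ Bin(13, 0.5).
Step 4: Two-sided exact p-value = sum of Bin(13,0.5) probabilities at or below the observed probability = 0.022461.
Step 5: alpha = 0.05. reject H0.

n_eff = 13, pos = 11, neg = 2, p = 0.022461, reject H0.


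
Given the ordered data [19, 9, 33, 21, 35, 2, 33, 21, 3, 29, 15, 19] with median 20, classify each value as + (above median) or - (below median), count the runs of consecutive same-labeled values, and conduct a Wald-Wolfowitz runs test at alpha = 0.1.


Step 1: Compute median = 20; label A = above, B = below.
Labels in order: BBAAABAABABB  (n_A = 6, n_B = 6)
Step 2: Count runs R = 7.
Step 3: Under H0 (random ordering), E[R] = 2*n_A*n_B/(n_A+n_B) + 1 = 2*6*6/12 + 1 = 7.0000.
        Var[R] = 2*n_A*n_B*(2*n_A*n_B - n_A - n_B) / ((n_A+n_B)^2 * (n_A+n_B-1)) = 4320/1584 = 2.7273.
        SD[R] = 1.6514.
Step 4: R = E[R], so z = 0 with no continuity correction.
Step 5: Two-sided p-value via normal approximation = 2*(1 - Phi(|z|)) = 1.000000.
Step 6: alpha = 0.1. fail to reject H0.

R = 7, z = 0.0000, p = 1.000000, fail to reject H0.


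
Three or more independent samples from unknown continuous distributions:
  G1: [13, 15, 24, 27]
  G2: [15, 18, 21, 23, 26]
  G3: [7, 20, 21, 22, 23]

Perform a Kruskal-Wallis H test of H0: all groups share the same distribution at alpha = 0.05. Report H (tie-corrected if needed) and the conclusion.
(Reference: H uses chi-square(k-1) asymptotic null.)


Step 1: Combine all N = 14 observations and assign midranks.
sorted (value, group, rank): (7,G3,1), (13,G1,2), (15,G1,3.5), (15,G2,3.5), (18,G2,5), (20,G3,6), (21,G2,7.5), (21,G3,7.5), (22,G3,9), (23,G2,10.5), (23,G3,10.5), (24,G1,12), (26,G2,13), (27,G1,14)
Step 2: Sum ranks within each group.
R_1 = 31.5 (n_1 = 4)
R_2 = 39.5 (n_2 = 5)
R_3 = 34 (n_3 = 5)
Step 3: H = 12/(N(N+1)) * sum(R_i^2/n_i) - 3(N+1)
     = 12/(14*15) * (31.5^2/4 + 39.5^2/5 + 34^2/5) - 3*15
     = 0.057143 * 791.312 - 45
     = 0.217857.
Step 4: Ties present; correction factor C = 1 - 18/(14^3 - 14) = 0.993407. Corrected H = 0.217857 / 0.993407 = 0.219303.
Step 5: Under H0, H ~ chi^2(2); p-value = 0.896146.
Step 6: alpha = 0.05. fail to reject H0.

H = 0.2193, df = 2, p = 0.896146, fail to reject H0.


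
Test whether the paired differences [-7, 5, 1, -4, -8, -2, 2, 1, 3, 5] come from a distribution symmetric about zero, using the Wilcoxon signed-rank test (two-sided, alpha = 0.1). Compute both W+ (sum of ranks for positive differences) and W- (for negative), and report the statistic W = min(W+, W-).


Step 1: Drop any zero differences (none here) and take |d_i|.
|d| = [7, 5, 1, 4, 8, 2, 2, 1, 3, 5]
Step 2: Midrank |d_i| (ties get averaged ranks).
ranks: |7|->9, |5|->7.5, |1|->1.5, |4|->6, |8|->10, |2|->3.5, |2|->3.5, |1|->1.5, |3|->5, |5|->7.5
Step 3: Attach original signs; sum ranks with positive sign and with negative sign.
W+ = 7.5 + 1.5 + 3.5 + 1.5 + 5 + 7.5 = 26.5
W- = 9 + 6 + 10 + 3.5 = 28.5
(Check: W+ + W- = 55 should equal n(n+1)/2 = 55.)
Step 4: Test statistic W = min(W+, W-) = 26.5.
Step 5: Ties in |d|, so use the tie-corrected normal approximation.
        E[W] = n(n+1)/4 = 10*11/4 = 27.5.
        Tie groups: |d|=1 (t=2), |d|=2 (t=2), |d|=5 (t=2); sum(t^3 - t) = 18.
        Var[W] = n(n+1)(2n+1)/24 - sum(t^3-t)/48 = 2310/24 - 18/48 = 95.875.
        z = (W - E[W]) / sqrt(Var[W]) = (26.5 - 27.5) / 9.7916 = -0.1021.
        Two-sided p = 2*Phi(z) = 0.918655.
Step 6: alpha = 0.1. fail to reject H0.

W+ = 26.5, W- = 28.5, W = min = 26.5, p = 0.918655, fail to reject H0.
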